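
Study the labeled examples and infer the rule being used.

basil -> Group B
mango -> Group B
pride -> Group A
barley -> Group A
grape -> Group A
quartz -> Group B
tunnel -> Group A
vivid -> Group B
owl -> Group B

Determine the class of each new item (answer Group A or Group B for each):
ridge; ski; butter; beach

Group A, Group B, Group A, Group A

The distinguishing property — contains 'e' — holds for all the 'Group A' cases and none of the 'Group B' cases.
ridge → has 'e' → Group A.
ski → no 'e' → Group B.
butter → has 'e' → Group A.
beach → has 'e' → Group A.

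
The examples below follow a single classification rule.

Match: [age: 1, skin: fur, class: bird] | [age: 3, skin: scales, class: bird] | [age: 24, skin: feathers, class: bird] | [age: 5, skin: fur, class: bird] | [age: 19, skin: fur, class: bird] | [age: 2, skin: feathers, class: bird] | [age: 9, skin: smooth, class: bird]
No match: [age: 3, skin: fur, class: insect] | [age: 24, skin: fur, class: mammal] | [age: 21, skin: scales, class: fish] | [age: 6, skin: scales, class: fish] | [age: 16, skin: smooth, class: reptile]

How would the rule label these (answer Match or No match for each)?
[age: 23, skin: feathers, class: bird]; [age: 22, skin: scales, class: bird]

The distinguishing property — class is bird — holds for all the 'Match' cases and none of the 'No match' cases.
[age: 23, skin: feathers, class: bird] → class is bird → Match.
[age: 22, skin: scales, class: bird] → class is bird → Match.

Match, Match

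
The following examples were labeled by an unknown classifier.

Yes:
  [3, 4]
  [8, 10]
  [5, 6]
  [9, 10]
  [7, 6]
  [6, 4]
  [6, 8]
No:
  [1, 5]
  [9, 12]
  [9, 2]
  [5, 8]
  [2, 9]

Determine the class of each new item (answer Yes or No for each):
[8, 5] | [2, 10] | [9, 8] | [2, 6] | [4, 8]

No, No, Yes, No, No

The rule appears to be: |first − second| ≤ 2.
[8, 5] — |8−5| = 3, hence No. [2, 10] — |2−10| = 8, hence No. [9, 8] — |9−8| = 1, hence Yes. [2, 6] — |2−6| = 4, hence No. [4, 8] — |4−8| = 4, hence No.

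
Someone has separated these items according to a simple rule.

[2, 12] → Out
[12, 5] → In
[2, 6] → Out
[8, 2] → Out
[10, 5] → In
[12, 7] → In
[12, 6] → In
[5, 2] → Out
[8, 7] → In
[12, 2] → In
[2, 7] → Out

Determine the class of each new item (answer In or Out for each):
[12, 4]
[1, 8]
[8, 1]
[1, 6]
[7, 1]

The rule appears to be: first > second AND sum ≥ 14.
[12, 4] → 12 > 4, 12+4 = 16 → In. [1, 8] → 1 < 8, 1+8 = 9 → Out. [8, 1] → 8 > 1, 8+1 = 9 → Out. [1, 6] → 1 < 6, 1+6 = 7 → Out. [7, 1] → 7 > 1, 7+1 = 8 → Out.

In, Out, Out, Out, Out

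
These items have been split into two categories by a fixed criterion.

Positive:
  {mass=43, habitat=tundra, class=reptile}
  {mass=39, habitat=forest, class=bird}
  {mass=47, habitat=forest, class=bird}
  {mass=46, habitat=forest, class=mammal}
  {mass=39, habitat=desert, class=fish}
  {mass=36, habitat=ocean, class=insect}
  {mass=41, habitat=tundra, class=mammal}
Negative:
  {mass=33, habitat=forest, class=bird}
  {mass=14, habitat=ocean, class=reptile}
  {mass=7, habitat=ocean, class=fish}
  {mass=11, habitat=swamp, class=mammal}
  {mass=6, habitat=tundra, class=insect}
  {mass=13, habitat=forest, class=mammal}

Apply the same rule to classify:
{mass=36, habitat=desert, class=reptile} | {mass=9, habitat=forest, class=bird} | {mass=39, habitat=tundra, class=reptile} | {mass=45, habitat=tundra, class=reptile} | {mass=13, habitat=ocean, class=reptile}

Positive, Negative, Positive, Positive, Negative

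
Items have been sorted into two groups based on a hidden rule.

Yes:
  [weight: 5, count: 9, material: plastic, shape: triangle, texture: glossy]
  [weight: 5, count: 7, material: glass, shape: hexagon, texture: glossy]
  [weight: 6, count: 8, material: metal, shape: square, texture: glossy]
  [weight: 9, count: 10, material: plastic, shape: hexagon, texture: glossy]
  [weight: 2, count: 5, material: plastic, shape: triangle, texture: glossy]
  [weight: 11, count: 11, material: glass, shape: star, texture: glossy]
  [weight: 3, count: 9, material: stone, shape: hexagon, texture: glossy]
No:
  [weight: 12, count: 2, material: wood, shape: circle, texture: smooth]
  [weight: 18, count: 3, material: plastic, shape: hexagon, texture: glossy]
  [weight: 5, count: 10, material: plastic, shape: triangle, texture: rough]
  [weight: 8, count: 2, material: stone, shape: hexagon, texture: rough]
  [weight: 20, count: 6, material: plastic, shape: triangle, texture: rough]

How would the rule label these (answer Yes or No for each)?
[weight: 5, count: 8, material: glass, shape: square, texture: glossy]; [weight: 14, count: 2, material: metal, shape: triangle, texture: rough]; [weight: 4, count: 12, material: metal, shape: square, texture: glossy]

The pattern is that an item is 'Yes' exactly when: texture is glossy AND count ≥ 5.
[weight: 5, count: 8, material: glass, shape: square, texture: glossy]: texture is glossy, count = 8 — meets the rule, so Yes. [weight: 14, count: 2, material: metal, shape: triangle, texture: rough]: texture is rough, count = 2 — does not satisfy this, so No. [weight: 4, count: 12, material: metal, shape: square, texture: glossy]: texture is glossy, count = 12 — meets the rule, so Yes.

Yes, No, Yes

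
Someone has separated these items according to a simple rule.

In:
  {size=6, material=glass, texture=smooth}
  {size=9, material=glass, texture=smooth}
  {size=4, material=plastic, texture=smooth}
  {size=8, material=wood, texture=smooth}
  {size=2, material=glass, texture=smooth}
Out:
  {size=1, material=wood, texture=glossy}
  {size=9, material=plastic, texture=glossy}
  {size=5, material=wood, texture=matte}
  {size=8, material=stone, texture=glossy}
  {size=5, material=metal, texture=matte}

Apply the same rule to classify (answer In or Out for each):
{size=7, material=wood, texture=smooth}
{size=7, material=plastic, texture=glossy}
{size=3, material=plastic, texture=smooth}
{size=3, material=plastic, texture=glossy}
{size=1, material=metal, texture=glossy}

In, Out, In, Out, Out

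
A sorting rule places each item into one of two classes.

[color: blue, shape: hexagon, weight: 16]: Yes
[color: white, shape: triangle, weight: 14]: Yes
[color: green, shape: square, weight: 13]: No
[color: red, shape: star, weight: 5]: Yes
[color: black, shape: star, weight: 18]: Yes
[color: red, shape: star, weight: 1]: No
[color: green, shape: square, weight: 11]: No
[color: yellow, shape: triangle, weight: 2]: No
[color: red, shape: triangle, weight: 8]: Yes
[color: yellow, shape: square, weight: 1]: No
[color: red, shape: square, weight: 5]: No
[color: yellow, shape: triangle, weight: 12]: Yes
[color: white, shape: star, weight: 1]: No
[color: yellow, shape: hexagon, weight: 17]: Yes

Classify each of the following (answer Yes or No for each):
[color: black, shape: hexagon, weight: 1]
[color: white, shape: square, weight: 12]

The rule appears to be: shape is not square AND weight ≥ 5.
[color: black, shape: hexagon, weight: 1]: No (shape is hexagon, weight = 1). [color: white, shape: square, weight: 12]: No (shape is square, weight = 12).

No, No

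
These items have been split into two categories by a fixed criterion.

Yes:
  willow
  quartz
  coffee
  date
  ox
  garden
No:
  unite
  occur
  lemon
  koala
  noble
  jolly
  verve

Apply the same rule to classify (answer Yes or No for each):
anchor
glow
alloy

Yes, Yes, No

'Yes' ⟺ even length.
anchor → length 6 → Yes.
glow → length 4 → Yes.
alloy → length 5 → No.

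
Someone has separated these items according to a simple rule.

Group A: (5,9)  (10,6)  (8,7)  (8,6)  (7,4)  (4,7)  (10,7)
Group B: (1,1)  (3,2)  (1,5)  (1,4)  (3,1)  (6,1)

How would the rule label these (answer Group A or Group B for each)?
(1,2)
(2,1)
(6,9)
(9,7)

Group B, Group B, Group A, Group A

The classifier is using: sum ≥ 11.
Group B: (1,2), since 1+2 = 3.
Group B: (2,1), since 2+1 = 3.
Group A: (6,9), since 6+9 = 15.
Group A: (9,7), since 9+7 = 16.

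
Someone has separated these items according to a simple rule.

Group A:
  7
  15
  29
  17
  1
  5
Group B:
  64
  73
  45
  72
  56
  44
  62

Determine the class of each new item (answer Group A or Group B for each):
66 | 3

Group B, Group A

The simplest hypothesis consistent with all the labels is: at most 29.
66 — 66 > 29, hence Group B. 3 — 3 ≤ 29, hence Group A.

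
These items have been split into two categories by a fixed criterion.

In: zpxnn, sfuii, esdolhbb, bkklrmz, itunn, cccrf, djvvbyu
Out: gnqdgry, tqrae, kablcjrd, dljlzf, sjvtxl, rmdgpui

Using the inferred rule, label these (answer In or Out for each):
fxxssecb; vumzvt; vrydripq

In, Out, Out

One predicate separates the groups cleanly: has a double letter.
fxxssecb: 'xx' doubled — meets the rule, so In. vumzvt: no doubled letter — does not pass, so Out. vrydripq: no doubled letter — does not pass, so Out.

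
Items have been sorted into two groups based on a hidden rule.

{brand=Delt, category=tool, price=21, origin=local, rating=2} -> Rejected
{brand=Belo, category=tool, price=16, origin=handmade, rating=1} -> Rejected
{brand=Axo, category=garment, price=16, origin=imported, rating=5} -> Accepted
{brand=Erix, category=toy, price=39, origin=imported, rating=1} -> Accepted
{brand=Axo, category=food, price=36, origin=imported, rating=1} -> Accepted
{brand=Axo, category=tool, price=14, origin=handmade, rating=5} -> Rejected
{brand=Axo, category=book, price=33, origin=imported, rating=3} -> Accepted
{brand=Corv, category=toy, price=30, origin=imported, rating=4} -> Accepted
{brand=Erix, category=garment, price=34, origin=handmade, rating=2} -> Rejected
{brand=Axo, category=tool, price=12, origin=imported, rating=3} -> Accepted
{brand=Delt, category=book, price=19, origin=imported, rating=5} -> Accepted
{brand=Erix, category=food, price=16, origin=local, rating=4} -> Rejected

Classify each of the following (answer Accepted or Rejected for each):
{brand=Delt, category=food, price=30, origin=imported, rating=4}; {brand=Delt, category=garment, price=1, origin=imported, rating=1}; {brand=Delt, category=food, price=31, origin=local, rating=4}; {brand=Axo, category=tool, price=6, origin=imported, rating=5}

Accepted, Accepted, Rejected, Accepted

'Accepted' ⟺ origin is imported.
{brand=Delt, category=food, price=30, origin=imported, rating=4} — origin is imported, hence Accepted. {brand=Delt, category=garment, price=1, origin=imported, rating=1} — origin is imported, hence Accepted. {brand=Delt, category=food, price=31, origin=local, rating=4} — origin is local, hence Rejected. {brand=Axo, category=tool, price=6, origin=imported, rating=5} — origin is imported, hence Accepted.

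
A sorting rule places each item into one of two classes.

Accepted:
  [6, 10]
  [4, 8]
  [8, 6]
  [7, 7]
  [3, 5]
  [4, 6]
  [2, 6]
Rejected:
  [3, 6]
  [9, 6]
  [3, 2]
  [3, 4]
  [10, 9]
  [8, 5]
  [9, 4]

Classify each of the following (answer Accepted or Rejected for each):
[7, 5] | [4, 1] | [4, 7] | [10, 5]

Accepted, Rejected, Rejected, Rejected

Comparing the two groups points to one rule — sum is even.
[7, 5]: Accepted (7+5 = 12).
[4, 1]: Rejected (4+1 = 5).
[4, 7]: Rejected (4+7 = 11).
[10, 5]: Rejected (10+5 = 15).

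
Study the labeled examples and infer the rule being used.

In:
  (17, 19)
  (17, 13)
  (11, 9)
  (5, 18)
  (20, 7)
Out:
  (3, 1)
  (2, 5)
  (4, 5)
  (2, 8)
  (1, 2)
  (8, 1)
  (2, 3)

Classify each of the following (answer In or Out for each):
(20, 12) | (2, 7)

A rule that fits every label: sum ≥ 20 — true of each 'In' example, false of each 'Out' one.
(20, 12): 20+12 = 32 — satisfies this, so In.
(2, 7): 2+7 = 9 — does not satisfy this, so Out.

In, Out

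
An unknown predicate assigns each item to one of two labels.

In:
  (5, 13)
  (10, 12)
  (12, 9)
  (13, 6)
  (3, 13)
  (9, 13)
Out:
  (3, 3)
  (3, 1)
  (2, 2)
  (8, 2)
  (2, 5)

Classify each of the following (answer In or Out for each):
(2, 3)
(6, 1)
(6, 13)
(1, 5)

Every 'In' example satisfies: sum ≥ 16. None of the 'Out' examples do.
Out: (2, 3), since 2+3 = 5. Out: (6, 1), since 6+1 = 7. In: (6, 13), since 6+13 = 19. Out: (1, 5), since 1+5 = 6.

Out, Out, In, Out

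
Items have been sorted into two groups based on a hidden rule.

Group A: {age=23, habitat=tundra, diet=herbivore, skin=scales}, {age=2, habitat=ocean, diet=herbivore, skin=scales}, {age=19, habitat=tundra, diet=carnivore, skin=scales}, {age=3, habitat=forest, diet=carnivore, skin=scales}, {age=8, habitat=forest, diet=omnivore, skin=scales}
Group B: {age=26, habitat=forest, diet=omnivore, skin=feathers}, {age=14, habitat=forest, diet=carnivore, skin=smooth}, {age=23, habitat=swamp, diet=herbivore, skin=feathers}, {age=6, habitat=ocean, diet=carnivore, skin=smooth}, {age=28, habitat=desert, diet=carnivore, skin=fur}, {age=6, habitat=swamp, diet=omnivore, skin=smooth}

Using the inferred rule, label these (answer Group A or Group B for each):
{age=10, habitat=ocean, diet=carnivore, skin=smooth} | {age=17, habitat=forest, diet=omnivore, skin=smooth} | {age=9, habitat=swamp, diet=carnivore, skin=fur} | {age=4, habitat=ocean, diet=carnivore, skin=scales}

The common property of the 'Group A' items is: skin is scales. No 'Group B' item has it.
{age=10, habitat=ocean, diet=carnivore, skin=smooth}: Group B (skin is smooth). {age=17, habitat=forest, diet=omnivore, skin=smooth}: Group B (skin is smooth). {age=9, habitat=swamp, diet=carnivore, skin=fur}: Group B (skin is fur). {age=4, habitat=ocean, diet=carnivore, skin=scales}: Group A (skin is scales).

Group B, Group B, Group B, Group A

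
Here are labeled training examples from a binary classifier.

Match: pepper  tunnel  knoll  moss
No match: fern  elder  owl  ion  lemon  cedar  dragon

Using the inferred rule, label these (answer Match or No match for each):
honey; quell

The rule appears to be: has a double letter.
honey — no doubled letter, hence No match.
quell — 'll' doubled, hence Match.

No match, Match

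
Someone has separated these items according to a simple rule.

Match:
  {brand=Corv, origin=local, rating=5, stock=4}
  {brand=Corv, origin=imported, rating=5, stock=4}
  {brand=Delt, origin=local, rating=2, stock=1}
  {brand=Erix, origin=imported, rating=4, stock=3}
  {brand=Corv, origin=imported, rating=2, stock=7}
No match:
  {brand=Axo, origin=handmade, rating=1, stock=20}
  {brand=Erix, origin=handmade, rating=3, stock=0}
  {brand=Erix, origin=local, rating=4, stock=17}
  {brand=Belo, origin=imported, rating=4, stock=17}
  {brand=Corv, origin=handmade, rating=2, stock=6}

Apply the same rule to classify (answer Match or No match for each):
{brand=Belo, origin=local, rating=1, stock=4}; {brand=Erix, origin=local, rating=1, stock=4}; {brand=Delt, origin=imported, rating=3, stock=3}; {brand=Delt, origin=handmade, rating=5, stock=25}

All 'Match' examples share one property — origin is not handmade AND stock ≤ 7 — and every 'No match' example lacks it.
{brand=Belo, origin=local, rating=1, stock=4} → origin is local, stock = 4 → Match.
{brand=Erix, origin=local, rating=1, stock=4} → origin is local, stock = 4 → Match.
{brand=Delt, origin=imported, rating=3, stock=3} → origin is imported, stock = 3 → Match.
{brand=Delt, origin=handmade, rating=5, stock=25} → origin is handmade, stock = 25 → No match.

Match, Match, Match, No match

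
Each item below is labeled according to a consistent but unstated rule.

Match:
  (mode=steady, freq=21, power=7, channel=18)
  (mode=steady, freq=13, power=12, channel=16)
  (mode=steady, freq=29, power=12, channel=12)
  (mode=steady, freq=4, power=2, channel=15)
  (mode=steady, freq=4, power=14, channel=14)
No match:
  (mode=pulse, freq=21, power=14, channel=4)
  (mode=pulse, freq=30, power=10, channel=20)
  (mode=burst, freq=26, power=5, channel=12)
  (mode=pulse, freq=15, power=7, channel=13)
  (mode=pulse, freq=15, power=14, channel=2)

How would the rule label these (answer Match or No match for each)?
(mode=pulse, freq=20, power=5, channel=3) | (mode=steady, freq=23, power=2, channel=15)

No match, Match

All 'Match' examples share one property — mode is steady — and every 'No match' example lacks it.
(mode=pulse, freq=20, power=5, channel=3) → mode is pulse → No match. (mode=steady, freq=23, power=2, channel=15) → mode is steady → Match.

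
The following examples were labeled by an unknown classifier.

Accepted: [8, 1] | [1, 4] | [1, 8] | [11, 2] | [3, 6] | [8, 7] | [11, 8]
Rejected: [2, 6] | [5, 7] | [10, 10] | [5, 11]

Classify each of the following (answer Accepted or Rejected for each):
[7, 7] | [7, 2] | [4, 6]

A rule that fits every label: sum is odd — true of each 'Accepted' example, false of each 'Rejected' one.
[7, 7] — 7+7 = 14, hence Rejected. [7, 2] — 7+2 = 9, hence Accepted. [4, 6] — 4+6 = 10, hence Rejected.

Rejected, Accepted, Rejected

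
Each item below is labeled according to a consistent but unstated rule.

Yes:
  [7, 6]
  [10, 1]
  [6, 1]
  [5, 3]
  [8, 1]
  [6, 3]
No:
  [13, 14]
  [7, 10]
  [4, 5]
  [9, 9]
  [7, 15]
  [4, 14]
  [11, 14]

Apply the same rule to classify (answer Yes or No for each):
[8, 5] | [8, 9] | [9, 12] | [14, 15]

Rule: first > second. This holds for each 'Yes' example and fails for each 'No' one.
[8, 5]: 8 > 5 — has this property, so Yes.
[8, 9]: 8 < 9 — does not satisfy this, so No.
[9, 12]: 9 < 12 — does not satisfy this, so No.
[14, 15]: 14 < 15 — does not satisfy this, so No.

Yes, No, No, No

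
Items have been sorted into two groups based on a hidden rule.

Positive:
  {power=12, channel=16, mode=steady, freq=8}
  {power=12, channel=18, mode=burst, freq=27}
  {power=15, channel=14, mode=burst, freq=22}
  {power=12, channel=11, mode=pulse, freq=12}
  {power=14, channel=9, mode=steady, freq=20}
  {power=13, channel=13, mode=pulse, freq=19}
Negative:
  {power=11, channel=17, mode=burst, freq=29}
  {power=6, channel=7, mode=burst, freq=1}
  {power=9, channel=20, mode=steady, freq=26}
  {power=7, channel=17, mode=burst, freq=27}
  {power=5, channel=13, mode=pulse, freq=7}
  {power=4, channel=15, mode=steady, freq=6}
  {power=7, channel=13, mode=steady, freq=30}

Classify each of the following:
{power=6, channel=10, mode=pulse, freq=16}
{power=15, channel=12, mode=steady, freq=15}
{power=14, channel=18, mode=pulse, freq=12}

Negative, Positive, Positive

The pattern is that an item is 'Positive' exactly when: power ≥ 12.
{power=6, channel=10, mode=pulse, freq=16}: power = 6 — does not pass, so Negative.
{power=15, channel=12, mode=steady, freq=15}: power = 15 — fits, so Positive.
{power=14, channel=18, mode=pulse, freq=12}: power = 14 — fits, so Positive.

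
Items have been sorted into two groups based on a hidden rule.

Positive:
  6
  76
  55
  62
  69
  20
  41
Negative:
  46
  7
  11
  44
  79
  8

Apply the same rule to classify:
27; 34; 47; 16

The distinguishing property — ≡ 6 (mod 7) — holds for all the 'Positive' cases and none of the 'Negative' cases.
Positive: 27, since 27 mod 7 = 6.
Positive: 34, since 34 mod 7 = 6.
Negative: 47, since 47 mod 7 = 5.
Negative: 16, since 16 mod 7 = 2.

Positive, Positive, Negative, Negative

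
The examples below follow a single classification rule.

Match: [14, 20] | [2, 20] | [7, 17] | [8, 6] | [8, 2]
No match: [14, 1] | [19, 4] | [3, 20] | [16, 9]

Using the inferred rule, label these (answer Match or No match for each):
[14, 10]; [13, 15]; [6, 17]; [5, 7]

Match, Match, No match, Match

Comparing the two groups points to one rule — sum is even.
[14, 10] → 14+10 = 24 → Match. [13, 15] → 13+15 = 28 → Match. [6, 17] → 6+17 = 23 → No match. [5, 7] → 5+7 = 12 → Match.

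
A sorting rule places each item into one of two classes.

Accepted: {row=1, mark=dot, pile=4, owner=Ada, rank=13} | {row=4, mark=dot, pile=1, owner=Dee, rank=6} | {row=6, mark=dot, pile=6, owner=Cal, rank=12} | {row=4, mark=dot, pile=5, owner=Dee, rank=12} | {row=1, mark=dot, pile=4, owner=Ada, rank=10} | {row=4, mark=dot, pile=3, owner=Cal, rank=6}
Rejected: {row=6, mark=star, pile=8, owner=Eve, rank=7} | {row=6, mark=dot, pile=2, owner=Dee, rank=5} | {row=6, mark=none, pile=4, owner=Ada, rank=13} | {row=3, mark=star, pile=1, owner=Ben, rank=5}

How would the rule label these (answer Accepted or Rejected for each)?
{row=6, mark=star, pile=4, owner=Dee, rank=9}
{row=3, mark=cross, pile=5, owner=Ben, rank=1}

Rejected, Rejected

The common property of the 'Accepted' items is: mark is dot AND rank ≥ 6. No 'Rejected' item has it.
Rejected: {row=6, mark=star, pile=4, owner=Dee, rank=9}, since mark is star, rank = 9.
Rejected: {row=3, mark=cross, pile=5, owner=Ben, rank=1}, since mark is cross, rank = 1.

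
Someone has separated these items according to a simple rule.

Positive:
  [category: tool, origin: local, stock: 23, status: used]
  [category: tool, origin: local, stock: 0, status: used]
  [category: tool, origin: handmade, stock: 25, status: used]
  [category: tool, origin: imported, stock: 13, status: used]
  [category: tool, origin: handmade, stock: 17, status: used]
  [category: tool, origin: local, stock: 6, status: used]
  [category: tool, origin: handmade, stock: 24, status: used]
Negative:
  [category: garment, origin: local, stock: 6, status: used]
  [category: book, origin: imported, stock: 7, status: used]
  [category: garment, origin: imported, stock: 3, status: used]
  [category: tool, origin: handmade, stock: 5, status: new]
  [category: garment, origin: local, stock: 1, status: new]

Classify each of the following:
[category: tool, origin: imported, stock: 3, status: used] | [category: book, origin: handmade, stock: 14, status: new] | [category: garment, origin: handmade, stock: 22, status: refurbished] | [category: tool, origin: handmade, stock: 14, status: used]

Positive, Negative, Negative, Positive

The rule appears to be: category is tool AND status is used.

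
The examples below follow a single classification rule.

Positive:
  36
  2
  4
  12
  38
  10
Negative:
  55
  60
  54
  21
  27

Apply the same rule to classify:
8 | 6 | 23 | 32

One predicate separates the groups cleanly: even AND at most 38.
Positive: 8, since 8 is even, 8 ≤ 38.
Positive: 6, since 6 is even, 6 ≤ 38.
Negative: 23, since 23 is odd, 23 ≤ 38.
Positive: 32, since 32 is even, 32 ≤ 38.

Positive, Positive, Negative, Positive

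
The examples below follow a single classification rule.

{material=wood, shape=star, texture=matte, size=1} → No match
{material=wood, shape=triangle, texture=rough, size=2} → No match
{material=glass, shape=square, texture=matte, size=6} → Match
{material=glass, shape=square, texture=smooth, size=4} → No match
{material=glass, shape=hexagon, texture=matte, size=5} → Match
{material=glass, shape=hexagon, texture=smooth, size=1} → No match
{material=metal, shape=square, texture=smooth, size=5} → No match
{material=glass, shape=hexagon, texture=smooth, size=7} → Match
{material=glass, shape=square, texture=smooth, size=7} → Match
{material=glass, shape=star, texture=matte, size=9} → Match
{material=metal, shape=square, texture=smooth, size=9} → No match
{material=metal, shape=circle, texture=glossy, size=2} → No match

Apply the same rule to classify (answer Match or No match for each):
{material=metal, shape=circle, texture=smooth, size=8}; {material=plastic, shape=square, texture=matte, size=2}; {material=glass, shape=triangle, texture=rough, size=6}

No match, No match, Match

The distinguishing property — material is glass AND size ≥ 5 — holds for all the 'Match' cases and none of the 'No match' cases.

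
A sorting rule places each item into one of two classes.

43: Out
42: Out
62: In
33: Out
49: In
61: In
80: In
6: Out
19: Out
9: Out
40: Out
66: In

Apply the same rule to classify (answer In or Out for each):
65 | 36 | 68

In, Out, In

The rule appears to be: at least 49.
65: 65 ≥ 49 — checks out, so In. 36: 36 < 49 — does not satisfy this, so Out. 68: 68 ≥ 49 — checks out, so In.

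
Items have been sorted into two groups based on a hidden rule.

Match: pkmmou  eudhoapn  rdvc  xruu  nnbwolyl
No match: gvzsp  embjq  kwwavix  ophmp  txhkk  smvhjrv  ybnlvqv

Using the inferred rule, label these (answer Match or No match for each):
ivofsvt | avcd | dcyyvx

No match, Match, Match

The simplest hypothesis consistent with all the labels is: even length.
ivofsvt → length 7 → No match.
avcd → length 4 → Match.
dcyyvx → length 6 → Match.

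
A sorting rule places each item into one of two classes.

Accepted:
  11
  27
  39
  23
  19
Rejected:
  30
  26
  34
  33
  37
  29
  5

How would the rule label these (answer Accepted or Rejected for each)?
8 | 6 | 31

Rejected, Rejected, Accepted

Every 'Accepted' example satisfies: ≡ 3 (mod 4). None of the 'Rejected' examples do.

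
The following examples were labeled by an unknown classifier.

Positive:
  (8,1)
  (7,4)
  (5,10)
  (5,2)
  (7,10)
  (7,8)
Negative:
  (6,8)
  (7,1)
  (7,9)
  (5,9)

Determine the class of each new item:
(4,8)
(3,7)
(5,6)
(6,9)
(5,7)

Negative, Negative, Positive, Positive, Negative

Every 'Positive' example satisfies: sum is odd. None of the 'Negative' examples do.
(4,8) — 4+8 = 12, hence Negative. (3,7) — 3+7 = 10, hence Negative. (5,6) — 5+6 = 11, hence Positive. (6,9) — 6+9 = 15, hence Positive. (5,7) — 5+7 = 12, hence Negative.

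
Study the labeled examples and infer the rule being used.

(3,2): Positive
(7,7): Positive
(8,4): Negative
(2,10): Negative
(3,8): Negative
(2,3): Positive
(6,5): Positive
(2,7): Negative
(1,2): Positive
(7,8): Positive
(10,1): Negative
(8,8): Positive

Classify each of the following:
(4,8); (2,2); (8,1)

Negative, Positive, Negative

The distinguishing property — |first − second| ≤ 1 — holds for all the 'Positive' cases and none of the 'Negative' cases.
(4,8): |4−8| = 4 — does not satisfy this, so Negative.
(2,2): |2−2| = 0 — fits, so Positive.
(8,1): |8−1| = 7 — does not satisfy this, so Negative.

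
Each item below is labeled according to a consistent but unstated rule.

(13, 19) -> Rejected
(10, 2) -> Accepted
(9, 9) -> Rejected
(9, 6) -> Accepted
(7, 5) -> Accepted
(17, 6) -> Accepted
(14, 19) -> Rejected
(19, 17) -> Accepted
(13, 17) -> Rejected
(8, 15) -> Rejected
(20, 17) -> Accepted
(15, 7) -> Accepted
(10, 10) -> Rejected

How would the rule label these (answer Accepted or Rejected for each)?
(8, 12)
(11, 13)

Rejected, Rejected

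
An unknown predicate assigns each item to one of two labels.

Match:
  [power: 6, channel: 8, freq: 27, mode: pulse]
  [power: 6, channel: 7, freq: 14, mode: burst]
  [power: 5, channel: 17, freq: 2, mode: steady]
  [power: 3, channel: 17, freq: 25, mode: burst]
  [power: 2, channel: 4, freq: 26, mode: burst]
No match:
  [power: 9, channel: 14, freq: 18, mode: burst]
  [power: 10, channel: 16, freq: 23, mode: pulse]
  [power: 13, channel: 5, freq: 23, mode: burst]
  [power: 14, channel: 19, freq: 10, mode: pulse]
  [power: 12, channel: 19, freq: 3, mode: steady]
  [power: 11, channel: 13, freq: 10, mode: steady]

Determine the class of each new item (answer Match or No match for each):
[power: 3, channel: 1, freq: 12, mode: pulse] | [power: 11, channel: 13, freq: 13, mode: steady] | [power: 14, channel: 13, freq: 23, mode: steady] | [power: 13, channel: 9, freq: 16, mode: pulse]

The pattern is that an item is 'Match' exactly when: power ≤ 6.

Match, No match, No match, No match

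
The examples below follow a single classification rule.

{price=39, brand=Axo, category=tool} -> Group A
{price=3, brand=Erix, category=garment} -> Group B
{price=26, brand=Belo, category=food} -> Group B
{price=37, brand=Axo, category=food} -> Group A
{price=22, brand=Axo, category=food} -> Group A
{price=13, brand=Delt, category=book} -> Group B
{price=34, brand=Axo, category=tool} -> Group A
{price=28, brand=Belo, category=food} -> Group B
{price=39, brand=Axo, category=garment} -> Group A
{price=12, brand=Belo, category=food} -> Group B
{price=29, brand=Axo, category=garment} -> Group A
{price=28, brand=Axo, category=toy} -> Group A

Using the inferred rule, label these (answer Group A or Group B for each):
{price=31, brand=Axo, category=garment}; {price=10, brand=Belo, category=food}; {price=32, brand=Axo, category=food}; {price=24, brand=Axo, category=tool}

Group A, Group B, Group A, Group A

A rule that fits every label: brand is Axo — true of each 'Group A' example, false of each 'Group B' one.
{price=31, brand=Axo, category=garment}: brand is Axo — qualifies, so Group A.
{price=10, brand=Belo, category=food}: brand is Belo — does not satisfy this, so Group B.
{price=32, brand=Axo, category=food}: brand is Axo — qualifies, so Group A.
{price=24, brand=Axo, category=tool}: brand is Axo — qualifies, so Group A.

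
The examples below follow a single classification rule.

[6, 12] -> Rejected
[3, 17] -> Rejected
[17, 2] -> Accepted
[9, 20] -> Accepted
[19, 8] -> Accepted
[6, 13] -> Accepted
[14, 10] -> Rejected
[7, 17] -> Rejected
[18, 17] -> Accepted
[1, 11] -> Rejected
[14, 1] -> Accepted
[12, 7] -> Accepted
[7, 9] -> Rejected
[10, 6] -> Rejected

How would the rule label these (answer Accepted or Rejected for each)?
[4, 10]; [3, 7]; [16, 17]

Rejected, Rejected, Accepted

'Accepted' ⟺ sum is odd.
[4, 10]: 4+10 = 14, doesn't qualify → Rejected.
[3, 7]: 3+7 = 10, doesn't qualify → Rejected.
[16, 17]: 16+17 = 33, matches → Accepted.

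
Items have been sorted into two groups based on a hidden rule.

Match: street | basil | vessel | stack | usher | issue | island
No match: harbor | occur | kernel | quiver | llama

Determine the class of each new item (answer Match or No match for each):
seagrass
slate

Every 'Match' example satisfies: contains 's'. None of the 'No match' examples do.
seagrass: has 's' — passes, so Match. slate: has 's' — passes, so Match.

Match, Match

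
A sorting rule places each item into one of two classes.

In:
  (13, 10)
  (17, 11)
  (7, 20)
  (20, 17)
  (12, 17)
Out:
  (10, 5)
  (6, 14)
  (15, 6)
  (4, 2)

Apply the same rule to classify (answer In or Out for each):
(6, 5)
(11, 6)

Out, Out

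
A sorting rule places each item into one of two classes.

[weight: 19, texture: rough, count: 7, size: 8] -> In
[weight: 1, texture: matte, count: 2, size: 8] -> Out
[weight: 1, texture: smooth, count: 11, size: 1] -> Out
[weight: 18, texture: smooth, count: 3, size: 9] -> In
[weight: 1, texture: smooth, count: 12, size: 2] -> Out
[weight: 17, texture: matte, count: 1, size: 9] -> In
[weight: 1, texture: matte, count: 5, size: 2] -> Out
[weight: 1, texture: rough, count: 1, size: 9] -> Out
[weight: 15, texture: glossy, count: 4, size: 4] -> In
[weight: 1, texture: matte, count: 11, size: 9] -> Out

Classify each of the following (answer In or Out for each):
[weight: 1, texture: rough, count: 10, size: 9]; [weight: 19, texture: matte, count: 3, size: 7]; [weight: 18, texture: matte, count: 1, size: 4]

Out, In, In

A rule that fits every label: weight ≥ 15 — true of each 'In' example, false of each 'Out' one.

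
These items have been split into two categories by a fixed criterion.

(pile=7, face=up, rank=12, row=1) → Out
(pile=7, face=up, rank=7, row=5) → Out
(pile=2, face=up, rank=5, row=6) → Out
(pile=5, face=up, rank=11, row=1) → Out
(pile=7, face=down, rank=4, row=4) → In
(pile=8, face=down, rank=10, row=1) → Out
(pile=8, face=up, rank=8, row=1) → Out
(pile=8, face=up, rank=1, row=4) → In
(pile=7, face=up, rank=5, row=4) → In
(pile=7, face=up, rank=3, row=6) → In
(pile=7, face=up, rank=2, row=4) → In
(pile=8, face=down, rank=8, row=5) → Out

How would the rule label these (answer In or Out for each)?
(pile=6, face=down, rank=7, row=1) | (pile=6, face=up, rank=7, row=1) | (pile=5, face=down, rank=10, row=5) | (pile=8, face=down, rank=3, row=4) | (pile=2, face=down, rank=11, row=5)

The common property of the 'In' items is: rank ≤ 5 AND pile ≥ 5. No 'Out' item has it.

Out, Out, Out, In, Out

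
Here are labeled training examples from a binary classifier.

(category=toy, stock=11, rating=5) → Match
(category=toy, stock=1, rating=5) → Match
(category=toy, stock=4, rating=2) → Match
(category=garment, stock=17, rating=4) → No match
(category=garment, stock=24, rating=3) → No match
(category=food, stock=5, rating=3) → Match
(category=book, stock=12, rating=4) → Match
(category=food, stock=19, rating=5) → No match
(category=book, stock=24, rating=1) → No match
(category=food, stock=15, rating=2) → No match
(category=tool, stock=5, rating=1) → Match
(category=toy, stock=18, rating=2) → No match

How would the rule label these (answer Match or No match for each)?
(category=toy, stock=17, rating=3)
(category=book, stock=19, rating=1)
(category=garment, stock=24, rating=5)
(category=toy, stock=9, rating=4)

No match, No match, No match, Match

All 'Match' examples share one property — stock ≤ 12 — and every 'No match' example lacks it.
(category=toy, stock=17, rating=3) — stock = 17, hence No match.
(category=book, stock=19, rating=1) — stock = 19, hence No match.
(category=garment, stock=24, rating=5) — stock = 24, hence No match.
(category=toy, stock=9, rating=4) — stock = 9, hence Match.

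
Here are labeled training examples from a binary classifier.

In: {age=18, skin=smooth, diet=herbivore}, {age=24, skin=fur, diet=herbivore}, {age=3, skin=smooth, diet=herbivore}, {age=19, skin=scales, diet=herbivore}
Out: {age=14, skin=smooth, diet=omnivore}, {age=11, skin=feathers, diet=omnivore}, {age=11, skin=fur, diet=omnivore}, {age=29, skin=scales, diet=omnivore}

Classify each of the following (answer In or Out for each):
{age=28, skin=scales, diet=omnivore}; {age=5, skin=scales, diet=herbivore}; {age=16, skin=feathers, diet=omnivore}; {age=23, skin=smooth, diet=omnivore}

The simplest hypothesis consistent with all the labels is: diet is herbivore.

Out, In, Out, Out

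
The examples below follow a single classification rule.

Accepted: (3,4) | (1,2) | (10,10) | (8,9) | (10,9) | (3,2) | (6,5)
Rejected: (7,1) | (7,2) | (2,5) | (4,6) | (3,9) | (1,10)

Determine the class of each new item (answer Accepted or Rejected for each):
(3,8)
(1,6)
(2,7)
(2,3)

Rejected, Rejected, Rejected, Accepted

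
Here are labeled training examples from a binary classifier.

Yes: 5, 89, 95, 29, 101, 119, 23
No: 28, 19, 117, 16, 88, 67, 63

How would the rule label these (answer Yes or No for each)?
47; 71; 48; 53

Yes, Yes, No, Yes

The classifier is using: ≡ 2 (mod 3).
47: 47 mod 3 = 2 — satisfies this, so Yes.
71: 71 mod 3 = 2 — satisfies this, so Yes.
48: 48 mod 3 = 0 — fails the rule, so No.
53: 53 mod 3 = 2 — satisfies this, so Yes.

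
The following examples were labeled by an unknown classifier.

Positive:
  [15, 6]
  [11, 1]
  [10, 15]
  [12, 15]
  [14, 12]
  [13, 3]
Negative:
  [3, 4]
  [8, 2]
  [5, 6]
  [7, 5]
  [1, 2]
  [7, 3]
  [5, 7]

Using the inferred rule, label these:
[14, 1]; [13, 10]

Positive, Positive

The simplest hypothesis consistent with all the labels is: first ≥ 10.
[14, 1]: first 14 — matches, so Positive.
[13, 10]: first 13 — matches, so Positive.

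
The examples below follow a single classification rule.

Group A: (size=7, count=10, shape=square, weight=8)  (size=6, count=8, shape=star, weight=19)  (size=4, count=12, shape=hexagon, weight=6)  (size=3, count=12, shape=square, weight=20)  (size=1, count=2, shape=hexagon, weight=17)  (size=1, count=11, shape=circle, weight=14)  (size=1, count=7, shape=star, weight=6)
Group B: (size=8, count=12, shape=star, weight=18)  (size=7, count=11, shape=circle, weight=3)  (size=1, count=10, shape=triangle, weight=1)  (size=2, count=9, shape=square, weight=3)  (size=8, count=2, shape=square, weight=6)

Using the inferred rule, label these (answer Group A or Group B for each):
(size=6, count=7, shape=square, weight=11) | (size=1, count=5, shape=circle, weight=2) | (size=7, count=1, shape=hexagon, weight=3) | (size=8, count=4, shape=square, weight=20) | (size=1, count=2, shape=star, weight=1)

Group A, Group B, Group B, Group B, Group B

The distinguishing property — size ≤ 7 AND weight ≥ 6 — holds for all the 'Group A' cases and none of the 'Group B' cases.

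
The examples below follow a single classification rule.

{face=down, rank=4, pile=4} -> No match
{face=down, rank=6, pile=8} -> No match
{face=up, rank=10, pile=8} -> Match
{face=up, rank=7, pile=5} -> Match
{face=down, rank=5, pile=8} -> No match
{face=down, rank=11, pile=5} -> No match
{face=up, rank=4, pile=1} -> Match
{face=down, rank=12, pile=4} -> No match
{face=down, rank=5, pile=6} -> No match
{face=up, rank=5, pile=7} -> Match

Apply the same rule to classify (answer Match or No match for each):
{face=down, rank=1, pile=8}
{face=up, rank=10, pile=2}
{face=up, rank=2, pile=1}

'Match' ⟺ face is up.
{face=down, rank=1, pile=8} → face is down → No match. {face=up, rank=10, pile=2} → face is up → Match. {face=up, rank=2, pile=1} → face is up → Match.

No match, Match, Match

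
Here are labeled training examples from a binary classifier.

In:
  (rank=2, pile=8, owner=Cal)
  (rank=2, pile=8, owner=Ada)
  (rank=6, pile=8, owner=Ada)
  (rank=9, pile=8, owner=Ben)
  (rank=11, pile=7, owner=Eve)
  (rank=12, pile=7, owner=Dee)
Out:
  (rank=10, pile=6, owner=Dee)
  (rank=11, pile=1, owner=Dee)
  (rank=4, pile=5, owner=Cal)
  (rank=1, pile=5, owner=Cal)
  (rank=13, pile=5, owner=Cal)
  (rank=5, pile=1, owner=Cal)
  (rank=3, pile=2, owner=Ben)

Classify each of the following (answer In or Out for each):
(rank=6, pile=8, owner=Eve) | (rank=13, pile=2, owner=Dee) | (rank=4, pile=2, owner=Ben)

One predicate separates the groups cleanly: pile ≥ 7.

In, Out, Out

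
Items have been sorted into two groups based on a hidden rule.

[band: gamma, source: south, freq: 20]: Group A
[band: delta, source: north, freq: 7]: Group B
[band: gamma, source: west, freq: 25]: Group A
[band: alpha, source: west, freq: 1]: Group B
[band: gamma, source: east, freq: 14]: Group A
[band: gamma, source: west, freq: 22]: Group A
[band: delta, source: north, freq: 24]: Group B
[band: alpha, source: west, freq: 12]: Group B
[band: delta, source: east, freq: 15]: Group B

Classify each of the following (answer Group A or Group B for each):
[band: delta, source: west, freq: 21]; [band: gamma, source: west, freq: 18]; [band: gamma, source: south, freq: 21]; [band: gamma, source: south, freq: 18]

Group B, Group A, Group A, Group A

Comparing the two groups points to one rule — band is gamma.
[band: delta, source: west, freq: 21] → band is delta → Group B.
[band: gamma, source: west, freq: 18] → band is gamma → Group A.
[band: gamma, source: south, freq: 21] → band is gamma → Group A.
[band: gamma, source: south, freq: 18] → band is gamma → Group A.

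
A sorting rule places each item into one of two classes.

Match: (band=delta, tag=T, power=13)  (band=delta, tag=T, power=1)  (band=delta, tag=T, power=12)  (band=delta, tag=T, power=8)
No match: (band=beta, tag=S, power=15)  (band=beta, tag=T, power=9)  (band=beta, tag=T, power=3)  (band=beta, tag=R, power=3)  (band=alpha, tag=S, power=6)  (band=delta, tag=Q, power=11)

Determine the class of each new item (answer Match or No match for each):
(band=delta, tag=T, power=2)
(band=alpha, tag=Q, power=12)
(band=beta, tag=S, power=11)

A rule that fits every label: tag is T AND band is delta — true of each 'Match' example, false of each 'No match' one.
(band=delta, tag=T, power=2): tag is T, band is delta — has this property, so Match.
(band=alpha, tag=Q, power=12): tag is Q, band is alpha — lacks this property, so No match.
(band=beta, tag=S, power=11): tag is S, band is beta — lacks this property, so No match.

Match, No match, No match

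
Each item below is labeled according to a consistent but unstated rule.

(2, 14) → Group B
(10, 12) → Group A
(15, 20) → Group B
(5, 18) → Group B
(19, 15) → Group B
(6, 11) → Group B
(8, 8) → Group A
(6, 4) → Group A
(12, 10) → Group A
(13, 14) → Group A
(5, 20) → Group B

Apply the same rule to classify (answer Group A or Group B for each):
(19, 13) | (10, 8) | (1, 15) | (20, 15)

Group B, Group A, Group B, Group B

The rule appears to be: |first − second| ≤ 2.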